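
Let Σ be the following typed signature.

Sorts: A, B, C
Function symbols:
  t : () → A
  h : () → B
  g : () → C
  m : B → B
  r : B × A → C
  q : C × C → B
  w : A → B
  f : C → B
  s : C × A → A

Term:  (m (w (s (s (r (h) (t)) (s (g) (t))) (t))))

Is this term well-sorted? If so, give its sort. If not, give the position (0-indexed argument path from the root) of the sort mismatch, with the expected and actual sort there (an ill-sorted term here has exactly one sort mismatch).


          (h) : B
          (t) : A
        (r (h) (t)) : C
          (g) : C
          (t) : A
        (s (g) (t)) : A
      (s (r (h) (t)) (s (g) (t))) : A
      (t) : A
    (s (s (r (h) (t)) (s (g) (t))) (t)) : ✗ arg 0 at [0, 0, 0] has sort A, expected C

ill-sorted at position [0, 0, 0]: expected C, got A


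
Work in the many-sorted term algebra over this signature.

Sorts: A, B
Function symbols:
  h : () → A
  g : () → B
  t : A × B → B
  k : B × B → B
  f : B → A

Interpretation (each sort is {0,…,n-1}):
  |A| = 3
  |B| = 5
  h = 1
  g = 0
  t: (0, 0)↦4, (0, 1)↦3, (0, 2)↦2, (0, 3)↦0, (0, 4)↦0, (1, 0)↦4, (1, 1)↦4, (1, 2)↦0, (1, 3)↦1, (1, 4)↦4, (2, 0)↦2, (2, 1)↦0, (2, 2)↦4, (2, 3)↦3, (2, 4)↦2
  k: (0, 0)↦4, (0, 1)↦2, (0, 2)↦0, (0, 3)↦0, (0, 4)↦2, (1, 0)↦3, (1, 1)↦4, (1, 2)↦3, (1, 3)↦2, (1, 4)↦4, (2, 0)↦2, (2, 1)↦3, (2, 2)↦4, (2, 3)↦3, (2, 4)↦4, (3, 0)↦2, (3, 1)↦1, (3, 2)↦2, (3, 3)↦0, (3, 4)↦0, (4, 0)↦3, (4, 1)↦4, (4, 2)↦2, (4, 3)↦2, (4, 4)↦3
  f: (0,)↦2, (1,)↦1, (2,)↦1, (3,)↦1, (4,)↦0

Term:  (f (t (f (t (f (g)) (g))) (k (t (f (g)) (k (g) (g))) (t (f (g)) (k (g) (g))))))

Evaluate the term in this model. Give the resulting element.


value = 0

  g = 0
  (f (g)) = f(0,) = 2
  g = 0
  (t (f (g)) (g)) = t(2, 0) = 2
  (f (t (f (g)) (g))) = f(2,) = 1
  g = 0
  (f (g)) = f(0,) = 2
  g = 0
  g = 0
  (k (g) (g)) = k(0, 0) = 4
  (t (f (g)) (k (g) (g))) = t(2, 4) = 2
  g = 0
  (f (g)) = f(0,) = 2
  g = 0
  g = 0
  (k (g) (g)) = k(0, 0) = 4
  (t (f (g)) (k (g) (g))) = t(2, 4) = 2
  (k (t (f (g)) (k (g) (g))) (t (f (g)) (k (g) (g)))) = k(2, 2) = 4
  (t (f (t (f (g)) (g))) (k (t (f (g)) (k (g) (g))) (t (f (g)) (k (g) (g))))) = t(1, 4) = 4
  (f (t (f (t (f (g)) (g))) (k (t (f (g)) (k (g) (g))) (t (f (g)) (k (g) (g)))))) = f(4,) = 0


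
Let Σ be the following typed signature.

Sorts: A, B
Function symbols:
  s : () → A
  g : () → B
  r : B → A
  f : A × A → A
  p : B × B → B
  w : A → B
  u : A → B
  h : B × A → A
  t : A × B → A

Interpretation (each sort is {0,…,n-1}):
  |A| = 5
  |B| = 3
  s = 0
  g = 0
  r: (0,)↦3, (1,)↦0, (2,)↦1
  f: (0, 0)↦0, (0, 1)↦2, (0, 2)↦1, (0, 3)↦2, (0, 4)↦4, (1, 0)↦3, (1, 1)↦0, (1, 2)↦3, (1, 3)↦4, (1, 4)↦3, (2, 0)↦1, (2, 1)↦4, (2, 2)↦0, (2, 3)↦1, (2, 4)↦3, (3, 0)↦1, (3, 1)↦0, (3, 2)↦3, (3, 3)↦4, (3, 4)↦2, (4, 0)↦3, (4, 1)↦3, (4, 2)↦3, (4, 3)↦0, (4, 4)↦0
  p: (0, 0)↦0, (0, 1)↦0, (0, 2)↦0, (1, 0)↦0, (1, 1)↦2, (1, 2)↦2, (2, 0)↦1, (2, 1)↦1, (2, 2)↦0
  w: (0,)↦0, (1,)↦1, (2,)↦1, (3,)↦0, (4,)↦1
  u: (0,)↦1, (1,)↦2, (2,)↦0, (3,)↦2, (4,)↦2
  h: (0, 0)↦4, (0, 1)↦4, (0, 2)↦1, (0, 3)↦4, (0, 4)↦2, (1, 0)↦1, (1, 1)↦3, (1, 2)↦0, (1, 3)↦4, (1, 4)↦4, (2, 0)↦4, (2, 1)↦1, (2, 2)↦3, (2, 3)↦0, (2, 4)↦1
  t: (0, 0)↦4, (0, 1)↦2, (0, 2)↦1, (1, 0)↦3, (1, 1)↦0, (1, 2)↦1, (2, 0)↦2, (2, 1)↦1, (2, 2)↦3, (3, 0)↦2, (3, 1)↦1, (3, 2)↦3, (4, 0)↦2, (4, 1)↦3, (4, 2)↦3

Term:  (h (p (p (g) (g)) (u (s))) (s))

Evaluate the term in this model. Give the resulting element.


  g = 0
  g = 0
  (p (g) (g)) = p(0, 0) = 0
  s = 0
  (u (s)) = u(0,) = 1
  (p (p (g) (g)) (u (s))) = p(0, 1) = 0
  s = 0
  (h (p (p (g) (g)) (u (s))) (s)) = h(0, 0) = 4

value = 4


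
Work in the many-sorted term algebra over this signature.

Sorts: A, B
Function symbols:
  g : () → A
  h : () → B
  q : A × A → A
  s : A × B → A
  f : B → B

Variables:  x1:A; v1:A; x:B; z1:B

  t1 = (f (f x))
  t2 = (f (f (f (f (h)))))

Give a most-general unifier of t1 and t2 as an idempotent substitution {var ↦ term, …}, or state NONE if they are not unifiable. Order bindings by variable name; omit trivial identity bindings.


{x ↦ (f (f (h)))}


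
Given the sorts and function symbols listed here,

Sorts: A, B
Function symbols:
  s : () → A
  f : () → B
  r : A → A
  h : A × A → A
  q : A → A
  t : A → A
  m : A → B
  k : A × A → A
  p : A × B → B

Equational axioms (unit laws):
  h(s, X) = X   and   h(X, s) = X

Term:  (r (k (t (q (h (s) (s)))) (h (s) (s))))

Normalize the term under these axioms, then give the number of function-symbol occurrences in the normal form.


1. (r (k (t (q (h (s) (s)))) (h (s) (s))))  →  (r (k (t (q (s))) (h (s) (s))))
2. (r (k (t (q (s))) (h (s) (s))))  →  (r (k (t (q (s))) (s)))
normal form: (r (k (t (q (s))) (s)))

size = 6


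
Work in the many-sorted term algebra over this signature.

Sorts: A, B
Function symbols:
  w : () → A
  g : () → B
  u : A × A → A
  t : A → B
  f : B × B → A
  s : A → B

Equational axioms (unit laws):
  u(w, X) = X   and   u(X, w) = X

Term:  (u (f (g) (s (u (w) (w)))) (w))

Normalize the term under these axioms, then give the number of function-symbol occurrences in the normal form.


size = 4

1. (u (f (g) (s (u (w) (w)))) (w))  →  (f (g) (s (u (w) (w))))
2. (f (g) (s (u (w) (w))))  →  (f (g) (s (w)))
normal form: (f (g) (s (w)))


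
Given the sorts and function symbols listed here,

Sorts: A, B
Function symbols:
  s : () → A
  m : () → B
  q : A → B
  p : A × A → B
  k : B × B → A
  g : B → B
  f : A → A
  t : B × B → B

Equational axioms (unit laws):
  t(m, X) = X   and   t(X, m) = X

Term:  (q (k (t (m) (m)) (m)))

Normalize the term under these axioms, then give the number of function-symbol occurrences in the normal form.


1. (q (k (t (m) (m)) (m)))  →  (q (k (m) (m)))
normal form: (q (k (m) (m)))

size = 4


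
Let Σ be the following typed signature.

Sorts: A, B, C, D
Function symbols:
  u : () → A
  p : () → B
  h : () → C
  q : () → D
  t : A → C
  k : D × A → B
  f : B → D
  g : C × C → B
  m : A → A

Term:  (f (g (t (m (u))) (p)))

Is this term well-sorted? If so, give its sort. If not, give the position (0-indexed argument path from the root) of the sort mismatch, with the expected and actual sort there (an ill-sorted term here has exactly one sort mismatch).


ill-sorted at position [0, 1]: expected C, got B

        (u) : A
      (m (u)) : A
    (t (m (u))) : C
    (p) : B
  (g (t (m (u))) (p)) : ✗ arg 1 at [0, 1] has sort B, expected C


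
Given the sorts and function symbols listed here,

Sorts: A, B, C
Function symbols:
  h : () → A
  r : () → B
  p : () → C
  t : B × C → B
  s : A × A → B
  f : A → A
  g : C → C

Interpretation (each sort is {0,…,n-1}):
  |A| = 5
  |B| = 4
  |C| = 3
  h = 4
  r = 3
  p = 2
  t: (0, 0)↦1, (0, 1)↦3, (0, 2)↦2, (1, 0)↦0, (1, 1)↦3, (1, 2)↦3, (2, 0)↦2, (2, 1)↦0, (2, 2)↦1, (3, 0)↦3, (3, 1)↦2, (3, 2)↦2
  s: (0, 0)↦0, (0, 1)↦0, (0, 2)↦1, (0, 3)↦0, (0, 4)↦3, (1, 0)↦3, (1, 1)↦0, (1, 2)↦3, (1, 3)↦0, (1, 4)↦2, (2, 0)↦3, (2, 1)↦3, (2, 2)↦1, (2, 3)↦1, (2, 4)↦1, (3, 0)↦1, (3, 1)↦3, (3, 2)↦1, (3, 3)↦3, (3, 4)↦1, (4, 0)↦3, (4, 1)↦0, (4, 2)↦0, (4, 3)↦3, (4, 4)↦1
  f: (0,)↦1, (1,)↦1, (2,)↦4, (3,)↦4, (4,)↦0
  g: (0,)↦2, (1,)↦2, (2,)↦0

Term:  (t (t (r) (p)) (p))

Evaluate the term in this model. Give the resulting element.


  r = 3
  p = 2
  (t (r) (p)) = t(3, 2) = 2
  p = 2
  (t (t (r) (p)) (p)) = t(2, 2) = 1

value = 1


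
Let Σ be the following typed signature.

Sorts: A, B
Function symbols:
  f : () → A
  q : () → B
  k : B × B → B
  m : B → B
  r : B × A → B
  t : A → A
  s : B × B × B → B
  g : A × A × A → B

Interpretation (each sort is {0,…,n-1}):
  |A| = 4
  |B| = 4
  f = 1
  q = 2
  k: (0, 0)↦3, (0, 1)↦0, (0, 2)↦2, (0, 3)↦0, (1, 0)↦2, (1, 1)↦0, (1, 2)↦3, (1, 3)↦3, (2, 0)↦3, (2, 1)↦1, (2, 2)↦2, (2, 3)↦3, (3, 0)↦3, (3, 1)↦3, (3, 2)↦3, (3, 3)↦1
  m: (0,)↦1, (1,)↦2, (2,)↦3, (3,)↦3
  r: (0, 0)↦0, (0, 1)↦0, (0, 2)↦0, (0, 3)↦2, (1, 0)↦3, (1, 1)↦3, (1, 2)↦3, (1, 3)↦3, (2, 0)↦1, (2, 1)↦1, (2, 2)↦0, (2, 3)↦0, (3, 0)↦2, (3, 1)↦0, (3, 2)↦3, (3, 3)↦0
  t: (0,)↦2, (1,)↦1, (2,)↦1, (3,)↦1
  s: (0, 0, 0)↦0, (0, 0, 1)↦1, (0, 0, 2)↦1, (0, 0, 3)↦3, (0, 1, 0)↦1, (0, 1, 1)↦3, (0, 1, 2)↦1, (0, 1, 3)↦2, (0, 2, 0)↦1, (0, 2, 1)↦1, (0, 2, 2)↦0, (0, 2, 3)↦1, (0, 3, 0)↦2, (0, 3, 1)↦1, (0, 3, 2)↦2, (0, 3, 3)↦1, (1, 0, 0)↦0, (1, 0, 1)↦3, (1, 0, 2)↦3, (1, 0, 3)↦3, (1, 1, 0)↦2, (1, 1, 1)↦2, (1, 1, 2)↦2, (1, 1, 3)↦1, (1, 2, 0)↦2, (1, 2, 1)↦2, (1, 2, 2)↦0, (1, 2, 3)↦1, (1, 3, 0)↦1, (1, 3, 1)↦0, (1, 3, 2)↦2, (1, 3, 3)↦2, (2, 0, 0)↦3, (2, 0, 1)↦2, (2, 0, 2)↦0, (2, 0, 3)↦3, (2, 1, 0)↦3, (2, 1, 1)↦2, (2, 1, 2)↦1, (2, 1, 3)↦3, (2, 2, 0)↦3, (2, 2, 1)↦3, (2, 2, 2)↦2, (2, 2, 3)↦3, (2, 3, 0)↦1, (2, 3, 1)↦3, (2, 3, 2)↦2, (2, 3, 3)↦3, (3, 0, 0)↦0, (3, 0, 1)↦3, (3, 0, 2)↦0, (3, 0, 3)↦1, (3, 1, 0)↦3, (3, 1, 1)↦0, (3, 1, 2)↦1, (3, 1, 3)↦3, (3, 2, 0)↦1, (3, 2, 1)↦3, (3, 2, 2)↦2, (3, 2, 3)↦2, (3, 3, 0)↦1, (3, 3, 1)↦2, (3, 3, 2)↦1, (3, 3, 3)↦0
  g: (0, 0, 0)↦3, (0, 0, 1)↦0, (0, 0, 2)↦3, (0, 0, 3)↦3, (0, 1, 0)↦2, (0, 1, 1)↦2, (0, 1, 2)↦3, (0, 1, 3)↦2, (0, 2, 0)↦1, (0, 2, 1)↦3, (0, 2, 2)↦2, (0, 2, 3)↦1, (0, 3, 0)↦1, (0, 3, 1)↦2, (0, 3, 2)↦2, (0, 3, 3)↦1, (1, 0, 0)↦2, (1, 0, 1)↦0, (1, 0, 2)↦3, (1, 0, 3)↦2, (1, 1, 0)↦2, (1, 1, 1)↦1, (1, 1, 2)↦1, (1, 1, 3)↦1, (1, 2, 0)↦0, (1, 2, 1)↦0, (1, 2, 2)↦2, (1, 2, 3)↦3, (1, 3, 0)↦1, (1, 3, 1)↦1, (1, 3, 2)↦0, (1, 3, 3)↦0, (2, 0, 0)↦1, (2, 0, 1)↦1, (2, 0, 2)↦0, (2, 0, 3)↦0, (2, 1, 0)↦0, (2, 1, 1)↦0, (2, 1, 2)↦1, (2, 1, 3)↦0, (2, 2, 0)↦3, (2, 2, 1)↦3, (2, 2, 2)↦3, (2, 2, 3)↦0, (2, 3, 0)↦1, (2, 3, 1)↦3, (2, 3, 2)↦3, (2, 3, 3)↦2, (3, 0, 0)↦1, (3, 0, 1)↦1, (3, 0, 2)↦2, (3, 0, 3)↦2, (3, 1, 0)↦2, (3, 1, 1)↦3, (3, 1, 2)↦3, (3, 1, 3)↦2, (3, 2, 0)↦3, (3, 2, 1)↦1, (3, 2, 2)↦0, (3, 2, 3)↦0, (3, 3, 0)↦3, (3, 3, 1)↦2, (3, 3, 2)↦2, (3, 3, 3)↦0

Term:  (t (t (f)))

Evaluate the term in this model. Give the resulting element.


value = 1

  f = 1
  (t (f)) = t(1,) = 1
  (t (t (f))) = t(1,) = 1


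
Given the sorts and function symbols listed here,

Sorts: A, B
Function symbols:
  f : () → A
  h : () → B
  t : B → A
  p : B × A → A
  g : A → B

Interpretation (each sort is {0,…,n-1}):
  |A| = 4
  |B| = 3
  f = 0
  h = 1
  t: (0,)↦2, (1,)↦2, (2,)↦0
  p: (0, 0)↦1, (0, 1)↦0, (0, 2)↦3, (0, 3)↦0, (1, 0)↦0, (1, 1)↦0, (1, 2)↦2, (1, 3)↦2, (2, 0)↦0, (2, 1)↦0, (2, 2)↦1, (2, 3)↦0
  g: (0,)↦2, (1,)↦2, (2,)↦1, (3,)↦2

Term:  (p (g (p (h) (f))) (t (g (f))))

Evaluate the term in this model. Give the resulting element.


value = 0

  h = 1
  f = 0
  (p (h) (f)) = p(1, 0) = 0
  (g (p (h) (f))) = g(0,) = 2
  f = 0
  (g (f)) = g(0,) = 2
  (t (g (f))) = t(2,) = 0
  (p (g (p (h) (f))) (t (g (f)))) = p(2, 0) = 0


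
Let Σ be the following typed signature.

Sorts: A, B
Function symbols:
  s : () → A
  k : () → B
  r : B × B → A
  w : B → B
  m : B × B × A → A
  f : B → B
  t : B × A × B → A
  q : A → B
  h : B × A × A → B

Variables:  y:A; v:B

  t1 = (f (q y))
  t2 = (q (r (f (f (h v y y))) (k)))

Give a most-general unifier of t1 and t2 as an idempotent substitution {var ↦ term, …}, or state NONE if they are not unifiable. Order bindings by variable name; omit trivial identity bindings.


head clash or occurs-check failure — not unifiable

NONE (not unifiable)


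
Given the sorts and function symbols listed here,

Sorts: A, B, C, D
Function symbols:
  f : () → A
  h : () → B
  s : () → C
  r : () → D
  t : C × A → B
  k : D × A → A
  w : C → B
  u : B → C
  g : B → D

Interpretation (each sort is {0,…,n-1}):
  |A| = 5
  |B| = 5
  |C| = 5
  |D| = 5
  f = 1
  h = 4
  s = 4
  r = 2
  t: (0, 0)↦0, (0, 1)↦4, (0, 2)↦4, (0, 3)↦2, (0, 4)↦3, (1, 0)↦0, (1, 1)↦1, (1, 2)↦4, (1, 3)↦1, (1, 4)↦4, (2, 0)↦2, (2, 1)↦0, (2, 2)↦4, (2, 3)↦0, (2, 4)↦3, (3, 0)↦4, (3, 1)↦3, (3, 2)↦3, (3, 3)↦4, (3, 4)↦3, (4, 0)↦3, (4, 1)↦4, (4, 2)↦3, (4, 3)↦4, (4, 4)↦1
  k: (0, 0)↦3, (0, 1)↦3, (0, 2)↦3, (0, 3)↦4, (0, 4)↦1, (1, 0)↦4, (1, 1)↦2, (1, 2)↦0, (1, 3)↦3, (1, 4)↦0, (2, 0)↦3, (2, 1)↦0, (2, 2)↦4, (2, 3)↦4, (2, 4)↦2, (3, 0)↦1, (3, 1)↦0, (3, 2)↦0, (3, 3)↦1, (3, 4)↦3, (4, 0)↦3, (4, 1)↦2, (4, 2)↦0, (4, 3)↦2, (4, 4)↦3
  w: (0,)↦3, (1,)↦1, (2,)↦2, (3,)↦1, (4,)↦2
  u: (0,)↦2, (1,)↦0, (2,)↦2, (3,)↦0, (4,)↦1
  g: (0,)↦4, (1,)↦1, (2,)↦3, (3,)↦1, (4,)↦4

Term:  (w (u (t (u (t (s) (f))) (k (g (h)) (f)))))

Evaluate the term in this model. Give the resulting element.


value = 1

  s = 4
  f = 1
  (t (s) (f)) = t(4, 1) = 4
  (u (t (s) (f))) = u(4,) = 1
  h = 4
  (g (h)) = g(4,) = 4
  f = 1
  (k (g (h)) (f)) = k(4, 1) = 2
  (t (u (t (s) (f))) (k (g (h)) (f))) = t(1, 2) = 4
  (u (t (u (t (s) (f))) (k (g (h)) (f)))) = u(4,) = 1
  (w (u (t (u (t (s) (f))) (k (g (h)) (f))))) = w(1,) = 1


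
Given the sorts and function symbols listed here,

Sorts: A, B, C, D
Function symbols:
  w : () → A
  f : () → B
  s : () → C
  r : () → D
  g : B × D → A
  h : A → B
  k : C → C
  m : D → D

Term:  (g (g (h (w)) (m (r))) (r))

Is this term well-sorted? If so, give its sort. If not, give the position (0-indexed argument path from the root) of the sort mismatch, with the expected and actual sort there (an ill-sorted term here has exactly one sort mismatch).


ill-sorted at position [0]: expected B, got A

      (w) : A
    (h (w)) : B
      (r) : D
    (m (r)) : D
  (g (h (w)) (m (r))) : A
  (r) : D
(g (g (h (w)) (m (r))) (r)) : ✗ arg 0 at [0] has sort A, expected B


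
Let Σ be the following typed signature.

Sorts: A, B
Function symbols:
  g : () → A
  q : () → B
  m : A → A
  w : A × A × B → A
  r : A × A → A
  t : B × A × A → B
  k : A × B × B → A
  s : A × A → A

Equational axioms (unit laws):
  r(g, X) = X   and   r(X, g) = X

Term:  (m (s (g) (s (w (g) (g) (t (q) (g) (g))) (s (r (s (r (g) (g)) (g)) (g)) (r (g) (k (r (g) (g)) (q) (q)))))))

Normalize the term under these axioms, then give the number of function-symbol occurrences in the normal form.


size = 19

1. (m (s (g) (s (w (g) (g) (t (q) (g) (g))) (s (r (s (r (g) (g)) (g)) (g)) (r (g) (k (r (g) (g)) (q) (q)))))))  →  (m (s (g) (s (w (g) (g) (t (q) (g) (g))) (s (s (r (g) (g)) (g)) (r (g) (k (r (g) (g)) (q) (q)))))))
2. (m (s (g) (s (w (g) (g) (t (q) (g) (g))) (s (s (r (g) (g)) (g)) (r (g) (k (r (g) (g)) (q) (q)))))))  →  (m (s (g) (s (w (g) (g) (t (q) (g) (g))) (s (s (g) (g)) (r (g) (k (r (g) (g)) (q) (q)))))))
3. (m (s (g) (s (w (g) (g) (t (q) (g) (g))) (s (s (g) (g)) (r (g) (k (r (g) (g)) (q) (q)))))))  →  (m (s (g) (s (w (g) (g) (t (q) (g) (g))) (s (s (g) (g)) (k (r (g) (g)) (q) (q))))))
4. (m (s (g) (s (w (g) (g) (t (q) (g) (g))) (s (s (g) (g)) (k (r (g) (g)) (q) (q))))))  →  (m (s (g) (s (w (g) (g) (t (q) (g) (g))) (s (s (g) (g)) (k (g) (q) (q))))))
normal form: (m (s (g) (s (w (g) (g) (t (q) (g) (g))) (s (s (g) (g)) (k (g) (q) (q))))))


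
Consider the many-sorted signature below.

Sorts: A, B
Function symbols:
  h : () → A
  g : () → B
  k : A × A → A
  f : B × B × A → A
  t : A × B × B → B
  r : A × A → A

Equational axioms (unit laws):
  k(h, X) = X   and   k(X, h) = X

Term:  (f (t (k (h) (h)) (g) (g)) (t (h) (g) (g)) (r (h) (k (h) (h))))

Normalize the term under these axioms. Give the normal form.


1. (f (t (k (h) (h)) (g) (g)) (t (h) (g) (g)) (r (h) (k (h) (h))))  →  (f (t (h) (g) (g)) (t (h) (g) (g)) (r (h) (k (h) (h))))
2. (f (t (h) (g) (g)) (t (h) (g) (g)) (r (h) (k (h) (h))))  →  (f (t (h) (g) (g)) (t (h) (g) (g)) (r (h) (h)))

normal form = (f (t (h) (g) (g)) (t (h) (g) (g)) (r (h) (h)))


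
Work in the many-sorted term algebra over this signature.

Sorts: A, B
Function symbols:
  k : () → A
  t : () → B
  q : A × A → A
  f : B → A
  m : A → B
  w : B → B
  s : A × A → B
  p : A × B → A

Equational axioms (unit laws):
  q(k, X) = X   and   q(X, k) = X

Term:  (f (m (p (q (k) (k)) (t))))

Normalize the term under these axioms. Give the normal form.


1. (f (m (p (q (k) (k)) (t))))  →  (f (m (p (k) (t))))

normal form = (f (m (p (k) (t))))


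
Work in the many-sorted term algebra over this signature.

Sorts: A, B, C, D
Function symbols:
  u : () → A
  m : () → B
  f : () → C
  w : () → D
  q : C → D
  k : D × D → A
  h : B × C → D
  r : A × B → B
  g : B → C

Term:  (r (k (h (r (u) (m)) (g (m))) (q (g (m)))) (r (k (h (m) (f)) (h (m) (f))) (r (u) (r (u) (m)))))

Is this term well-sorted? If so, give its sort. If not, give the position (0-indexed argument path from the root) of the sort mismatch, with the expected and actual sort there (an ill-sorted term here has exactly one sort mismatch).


well-sorted; sort = B

        (u) : A
        (m) : B
      (r (u) (m)) : B
        (m) : B
      (g (m)) : C
    (h (r (u) (m)) (g (m))) : D
        (m) : B
      (g (m)) : C
    (q (g (m))) : D
  (k (h (r (u) (m)) (g (m))) (q (g (m)))) : A
        (m) : B
        (f) : C
      (h (m) (f)) : D
        (m) : B
        (f) : C
      (h (m) (f)) : D
    (k (h (m) (f)) (h (m) (f))) : A
      (u) : A
        (u) : A
        (m) : B
      (r (u) (m)) : B
    (r (u) (r (u) (m))) : B
  (r (k (h (m) (f)) (h (m) (f))) (r (u) (r (u) (m)))) : B
(r (k (h (r (u) (m)) (g (m))) (q (g (m)))) (r (k (h (m) (f)) (h (m) (f))) (r (u) (r (u) (m))))) : B


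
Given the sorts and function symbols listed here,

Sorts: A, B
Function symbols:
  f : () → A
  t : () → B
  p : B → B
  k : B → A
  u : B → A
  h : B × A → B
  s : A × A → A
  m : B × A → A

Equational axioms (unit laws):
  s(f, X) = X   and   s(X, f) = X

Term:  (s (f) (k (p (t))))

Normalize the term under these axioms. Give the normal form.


1. (s (f) (k (p (t))))  →  (k (p (t)))

normal form = (k (p (t)))


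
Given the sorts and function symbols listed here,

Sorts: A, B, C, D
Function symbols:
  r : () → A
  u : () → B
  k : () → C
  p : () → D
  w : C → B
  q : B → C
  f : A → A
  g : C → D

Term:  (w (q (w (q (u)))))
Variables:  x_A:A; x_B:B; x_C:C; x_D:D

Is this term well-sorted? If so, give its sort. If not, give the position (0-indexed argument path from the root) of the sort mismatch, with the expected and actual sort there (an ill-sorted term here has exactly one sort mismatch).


        (u) : B
      (q (u)) : C
    (w (q (u))) : B
  (q (w (q (u)))) : C
(w (q (w (q (u))))) : B

well-sorted; sort = B


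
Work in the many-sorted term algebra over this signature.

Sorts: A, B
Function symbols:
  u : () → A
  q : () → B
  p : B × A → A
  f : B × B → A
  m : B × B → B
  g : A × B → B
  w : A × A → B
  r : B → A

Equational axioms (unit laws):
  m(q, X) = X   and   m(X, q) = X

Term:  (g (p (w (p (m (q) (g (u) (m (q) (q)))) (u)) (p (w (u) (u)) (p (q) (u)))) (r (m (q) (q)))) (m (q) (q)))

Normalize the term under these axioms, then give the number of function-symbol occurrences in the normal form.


size = 18

1. (g (p (w (p (m (q) (g (u) (m (q) (q)))) (u)) (p (w (u) (u)) (p (q) (u)))) (r (m (q) (q)))) (m (q) (q)))  →  (g (p (w (p (g (u) (m (q) (q))) (u)) (p (w (u) (u)) (p (q) (u)))) (r (m (q) (q)))) (m (q) (q)))
2. (g (p (w (p (g (u) (m (q) (q))) (u)) (p (w (u) (u)) (p (q) (u)))) (r (m (q) (q)))) (m (q) (q)))  →  (g (p (w (p (g (u) (q)) (u)) (p (w (u) (u)) (p (q) (u)))) (r (m (q) (q)))) (m (q) (q)))
3. (g (p (w (p (g (u) (q)) (u)) (p (w (u) (u)) (p (q) (u)))) (r (m (q) (q)))) (m (q) (q)))  →  (g (p (w (p (g (u) (q)) (u)) (p (w (u) (u)) (p (q) (u)))) (r (q))) (m (q) (q)))
4. (g (p (w (p (g (u) (q)) (u)) (p (w (u) (u)) (p (q) (u)))) (r (q))) (m (q) (q)))  →  (g (p (w (p (g (u) (q)) (u)) (p (w (u) (u)) (p (q) (u)))) (r (q))) (q))
normal form: (g (p (w (p (g (u) (q)) (u)) (p (w (u) (u)) (p (q) (u)))) (r (q))) (q))


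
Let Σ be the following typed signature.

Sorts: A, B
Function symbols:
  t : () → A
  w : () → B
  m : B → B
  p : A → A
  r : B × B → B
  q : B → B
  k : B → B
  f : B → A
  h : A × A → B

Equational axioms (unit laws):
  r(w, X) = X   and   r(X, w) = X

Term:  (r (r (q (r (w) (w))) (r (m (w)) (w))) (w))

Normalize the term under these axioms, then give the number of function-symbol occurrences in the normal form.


size = 5

1. (r (r (q (r (w) (w))) (r (m (w)) (w))) (w))  →  (r (q (r (w) (w))) (r (m (w)) (w)))
2. (r (q (r (w) (w))) (r (m (w)) (w)))  →  (r (q (w)) (r (m (w)) (w)))
3. (r (q (w)) (r (m (w)) (w)))  →  (r (q (w)) (m (w)))
normal form: (r (q (w)) (m (w)))


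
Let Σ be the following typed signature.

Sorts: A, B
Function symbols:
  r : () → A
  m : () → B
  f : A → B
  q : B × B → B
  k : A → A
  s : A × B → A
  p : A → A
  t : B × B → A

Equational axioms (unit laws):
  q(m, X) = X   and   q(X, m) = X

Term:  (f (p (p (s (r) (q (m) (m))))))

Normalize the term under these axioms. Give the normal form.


1. (f (p (p (s (r) (q (m) (m))))))  →  (f (p (p (s (r) (m)))))

normal form = (f (p (p (s (r) (m)))))


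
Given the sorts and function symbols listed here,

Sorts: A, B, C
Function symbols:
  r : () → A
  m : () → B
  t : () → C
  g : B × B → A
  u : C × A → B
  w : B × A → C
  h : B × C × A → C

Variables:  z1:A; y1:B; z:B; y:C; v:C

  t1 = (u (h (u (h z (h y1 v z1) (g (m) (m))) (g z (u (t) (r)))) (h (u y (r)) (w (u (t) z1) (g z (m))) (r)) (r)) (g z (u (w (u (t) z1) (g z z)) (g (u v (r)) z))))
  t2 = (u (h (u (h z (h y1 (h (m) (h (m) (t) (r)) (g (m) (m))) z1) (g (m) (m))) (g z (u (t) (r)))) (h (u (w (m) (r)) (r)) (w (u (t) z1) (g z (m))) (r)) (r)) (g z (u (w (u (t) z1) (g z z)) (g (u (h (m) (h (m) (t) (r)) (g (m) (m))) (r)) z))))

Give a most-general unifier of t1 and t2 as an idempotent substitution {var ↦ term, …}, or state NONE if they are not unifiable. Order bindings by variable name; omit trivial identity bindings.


{v ↦ (h (m) (h (m) (t) (r)) (g (m) (m))), y ↦ (w (m) (r))}


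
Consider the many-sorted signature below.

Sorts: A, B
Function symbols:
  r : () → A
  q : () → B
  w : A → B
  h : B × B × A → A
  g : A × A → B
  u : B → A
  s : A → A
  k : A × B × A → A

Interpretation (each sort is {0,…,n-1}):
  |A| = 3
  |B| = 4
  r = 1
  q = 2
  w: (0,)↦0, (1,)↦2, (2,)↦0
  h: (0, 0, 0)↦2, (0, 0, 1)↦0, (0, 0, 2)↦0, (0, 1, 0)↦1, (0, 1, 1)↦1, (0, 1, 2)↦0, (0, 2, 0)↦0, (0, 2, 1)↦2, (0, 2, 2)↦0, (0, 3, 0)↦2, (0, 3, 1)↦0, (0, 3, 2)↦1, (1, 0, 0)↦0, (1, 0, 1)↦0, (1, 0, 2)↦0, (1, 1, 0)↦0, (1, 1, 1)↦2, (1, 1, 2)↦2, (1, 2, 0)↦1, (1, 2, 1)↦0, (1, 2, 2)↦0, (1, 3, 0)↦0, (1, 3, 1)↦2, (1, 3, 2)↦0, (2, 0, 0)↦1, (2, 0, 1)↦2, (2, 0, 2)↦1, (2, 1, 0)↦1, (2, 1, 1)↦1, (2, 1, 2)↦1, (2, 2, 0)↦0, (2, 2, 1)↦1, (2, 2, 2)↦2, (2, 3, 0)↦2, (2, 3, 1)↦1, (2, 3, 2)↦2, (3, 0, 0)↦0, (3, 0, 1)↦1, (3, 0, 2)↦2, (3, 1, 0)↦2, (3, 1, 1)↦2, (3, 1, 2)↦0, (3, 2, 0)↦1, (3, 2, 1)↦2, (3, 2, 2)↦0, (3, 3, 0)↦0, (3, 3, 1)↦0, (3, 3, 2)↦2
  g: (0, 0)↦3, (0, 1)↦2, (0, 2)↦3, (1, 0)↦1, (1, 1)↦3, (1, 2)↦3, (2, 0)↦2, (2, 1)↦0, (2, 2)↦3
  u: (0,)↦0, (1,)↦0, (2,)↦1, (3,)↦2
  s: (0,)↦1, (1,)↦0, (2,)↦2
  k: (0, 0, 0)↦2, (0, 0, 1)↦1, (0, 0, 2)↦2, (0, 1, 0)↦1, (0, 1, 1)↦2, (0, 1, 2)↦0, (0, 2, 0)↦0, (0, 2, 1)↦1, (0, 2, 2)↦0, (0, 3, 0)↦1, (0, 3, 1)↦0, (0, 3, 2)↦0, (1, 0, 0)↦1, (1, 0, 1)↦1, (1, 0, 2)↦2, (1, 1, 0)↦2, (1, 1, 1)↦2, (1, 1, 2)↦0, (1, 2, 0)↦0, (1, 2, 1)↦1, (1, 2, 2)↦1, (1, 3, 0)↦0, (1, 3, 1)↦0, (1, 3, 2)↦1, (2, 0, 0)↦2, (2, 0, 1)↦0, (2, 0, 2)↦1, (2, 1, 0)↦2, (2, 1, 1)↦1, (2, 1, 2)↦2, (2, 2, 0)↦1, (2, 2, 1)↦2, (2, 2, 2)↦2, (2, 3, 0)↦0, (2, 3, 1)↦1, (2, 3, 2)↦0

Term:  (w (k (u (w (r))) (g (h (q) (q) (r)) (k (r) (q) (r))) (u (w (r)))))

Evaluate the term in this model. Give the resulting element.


  r = 1
  (w (r)) = w(1,) = 2
  (u (w (r))) = u(2,) = 1
  q = 2
  q = 2
  r = 1
  (h (q) (q) (r)) = h(2, 2, 1) = 1
  r = 1
  q = 2
  r = 1
  (k (r) (q) (r)) = k(1, 2, 1) = 1
  (g (h (q) (q) (r)) (k (r) (q) (r))) = g(1, 1) = 3
  r = 1
  (w (r)) = w(1,) = 2
  (u (w (r))) = u(2,) = 1
  (k (u (w (r))) (g (h (q) (q) (r)) (k (r) (q) (r))) (u (w (r)))) = k(1, 3, 1) = 0
  (w (k (u (w (r))) (g (h (q) (q) (r)) (k (r) (q) (r))) (u (w (r))))) = w(0,) = 0

value = 0


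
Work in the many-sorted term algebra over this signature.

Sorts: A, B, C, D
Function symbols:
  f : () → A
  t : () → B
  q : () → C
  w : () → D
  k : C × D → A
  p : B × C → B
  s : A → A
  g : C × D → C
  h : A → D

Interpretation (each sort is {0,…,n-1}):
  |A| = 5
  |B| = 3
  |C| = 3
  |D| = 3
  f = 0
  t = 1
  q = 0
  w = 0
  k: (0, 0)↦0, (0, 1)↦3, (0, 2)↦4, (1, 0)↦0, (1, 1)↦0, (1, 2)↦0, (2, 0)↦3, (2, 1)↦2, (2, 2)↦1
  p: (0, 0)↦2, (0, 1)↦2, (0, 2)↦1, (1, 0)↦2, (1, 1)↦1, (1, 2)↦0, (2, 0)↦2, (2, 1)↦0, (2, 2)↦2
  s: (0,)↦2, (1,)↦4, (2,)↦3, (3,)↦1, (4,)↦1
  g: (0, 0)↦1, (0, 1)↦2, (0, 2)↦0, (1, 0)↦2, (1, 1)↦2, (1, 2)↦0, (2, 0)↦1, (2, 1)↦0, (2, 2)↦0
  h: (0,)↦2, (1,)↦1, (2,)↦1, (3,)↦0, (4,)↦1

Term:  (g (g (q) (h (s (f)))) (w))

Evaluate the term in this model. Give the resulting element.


  q = 0
  f = 0
  (s (f)) = s(0,) = 2
  (h (s (f))) = h(2,) = 1
  (g (q) (h (s (f)))) = g(0, 1) = 2
  w = 0
  (g (g (q) (h (s (f)))) (w)) = g(2, 0) = 1

value = 1


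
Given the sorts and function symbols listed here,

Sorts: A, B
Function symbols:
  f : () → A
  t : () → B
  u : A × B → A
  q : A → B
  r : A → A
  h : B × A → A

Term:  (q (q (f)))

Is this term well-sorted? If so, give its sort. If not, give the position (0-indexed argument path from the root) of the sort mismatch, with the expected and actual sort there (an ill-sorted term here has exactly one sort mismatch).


    (f) : A
  (q (f)) : B
(q (q (f))) : ✗ arg 0 at [0] has sort B, expected A

ill-sorted at position [0]: expected A, got B


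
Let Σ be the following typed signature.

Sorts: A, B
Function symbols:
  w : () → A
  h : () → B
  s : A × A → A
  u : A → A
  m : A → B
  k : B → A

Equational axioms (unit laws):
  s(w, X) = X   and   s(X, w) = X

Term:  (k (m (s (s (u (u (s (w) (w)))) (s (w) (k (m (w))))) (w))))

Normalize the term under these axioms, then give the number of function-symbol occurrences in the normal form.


1. (k (m (s (s (u (u (s (w) (w)))) (s (w) (k (m (w))))) (w))))  →  (k (m (s (u (u (s (w) (w)))) (s (w) (k (m (w)))))))
2. (k (m (s (u (u (s (w) (w)))) (s (w) (k (m (w)))))))  →  (k (m (s (u (u (w))) (s (w) (k (m (w)))))))
3. (k (m (s (u (u (w))) (s (w) (k (m (w)))))))  →  (k (m (s (u (u (w))) (k (m (w))))))
normal form: (k (m (s (u (u (w))) (k (m (w))))))

size = 9


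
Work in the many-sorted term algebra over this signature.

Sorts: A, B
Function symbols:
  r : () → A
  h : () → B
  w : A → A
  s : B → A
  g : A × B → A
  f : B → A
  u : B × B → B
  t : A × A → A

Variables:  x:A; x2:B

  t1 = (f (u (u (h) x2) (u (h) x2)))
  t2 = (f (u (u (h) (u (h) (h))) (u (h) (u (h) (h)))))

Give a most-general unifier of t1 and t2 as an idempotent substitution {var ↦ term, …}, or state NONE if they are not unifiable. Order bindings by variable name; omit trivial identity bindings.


{x2 ↦ (u (h) (h))}


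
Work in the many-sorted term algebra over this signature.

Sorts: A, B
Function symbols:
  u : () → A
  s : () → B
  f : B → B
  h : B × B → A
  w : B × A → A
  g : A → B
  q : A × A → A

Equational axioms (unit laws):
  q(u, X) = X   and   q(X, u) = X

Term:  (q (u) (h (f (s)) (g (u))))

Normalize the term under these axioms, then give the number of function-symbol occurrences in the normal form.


size = 5

1. (q (u) (h (f (s)) (g (u))))  →  (h (f (s)) (g (u)))
normal form: (h (f (s)) (g (u)))


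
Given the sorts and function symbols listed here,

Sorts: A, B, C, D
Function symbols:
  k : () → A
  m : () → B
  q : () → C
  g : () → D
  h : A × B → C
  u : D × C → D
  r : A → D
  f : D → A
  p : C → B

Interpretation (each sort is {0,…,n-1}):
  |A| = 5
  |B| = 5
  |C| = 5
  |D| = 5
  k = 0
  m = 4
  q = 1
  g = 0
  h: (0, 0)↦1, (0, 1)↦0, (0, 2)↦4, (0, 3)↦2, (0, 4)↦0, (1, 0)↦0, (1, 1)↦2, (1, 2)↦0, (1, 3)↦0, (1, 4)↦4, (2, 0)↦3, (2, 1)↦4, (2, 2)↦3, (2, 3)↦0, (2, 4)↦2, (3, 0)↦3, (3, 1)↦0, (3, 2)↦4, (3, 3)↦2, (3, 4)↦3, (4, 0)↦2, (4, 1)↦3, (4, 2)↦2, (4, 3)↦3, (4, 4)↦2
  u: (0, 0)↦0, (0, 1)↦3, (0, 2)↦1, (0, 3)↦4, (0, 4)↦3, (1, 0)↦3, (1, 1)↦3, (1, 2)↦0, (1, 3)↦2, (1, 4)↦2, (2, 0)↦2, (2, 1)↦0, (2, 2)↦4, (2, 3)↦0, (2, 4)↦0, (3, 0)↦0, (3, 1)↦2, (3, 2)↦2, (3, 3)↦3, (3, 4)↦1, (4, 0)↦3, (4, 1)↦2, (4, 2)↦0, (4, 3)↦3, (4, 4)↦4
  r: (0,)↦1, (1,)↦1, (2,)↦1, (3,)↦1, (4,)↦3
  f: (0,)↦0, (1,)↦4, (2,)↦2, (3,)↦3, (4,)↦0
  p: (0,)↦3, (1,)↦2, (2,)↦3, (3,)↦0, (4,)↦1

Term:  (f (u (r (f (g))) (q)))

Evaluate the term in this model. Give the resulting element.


value = 3

  g = 0
  (f (g)) = f(0,) = 0
  (r (f (g))) = r(0,) = 1
  q = 1
  (u (r (f (g))) (q)) = u(1, 1) = 3
  (f (u (r (f (g))) (q))) = f(3,) = 3


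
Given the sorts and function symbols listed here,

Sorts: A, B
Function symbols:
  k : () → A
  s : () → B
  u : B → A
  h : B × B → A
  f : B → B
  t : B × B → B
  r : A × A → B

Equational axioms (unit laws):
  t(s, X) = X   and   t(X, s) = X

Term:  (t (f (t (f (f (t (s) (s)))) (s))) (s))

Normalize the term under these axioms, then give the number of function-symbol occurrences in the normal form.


size = 4

1. (t (f (t (f (f (t (s) (s)))) (s))) (s))  →  (f (t (f (f (t (s) (s)))) (s)))
2. (f (t (f (f (t (s) (s)))) (s)))  →  (f (f (f (t (s) (s)))))
3. (f (f (f (t (s) (s)))))  →  (f (f (f (s))))
normal form: (f (f (f (s))))


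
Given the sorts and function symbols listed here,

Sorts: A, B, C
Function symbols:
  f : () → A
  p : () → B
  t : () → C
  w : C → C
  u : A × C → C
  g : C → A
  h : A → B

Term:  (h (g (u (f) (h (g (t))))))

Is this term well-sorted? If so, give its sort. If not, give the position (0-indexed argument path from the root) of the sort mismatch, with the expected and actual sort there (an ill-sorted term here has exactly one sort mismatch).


ill-sorted at position [0, 0, 1]: expected C, got B

      (f) : A
          (t) : C
        (g (t)) : A
      (h (g (t))) : B
    (u (f) (h (g (t)))) : ✗ arg 1 at [0, 0, 1] has sort B, expected C


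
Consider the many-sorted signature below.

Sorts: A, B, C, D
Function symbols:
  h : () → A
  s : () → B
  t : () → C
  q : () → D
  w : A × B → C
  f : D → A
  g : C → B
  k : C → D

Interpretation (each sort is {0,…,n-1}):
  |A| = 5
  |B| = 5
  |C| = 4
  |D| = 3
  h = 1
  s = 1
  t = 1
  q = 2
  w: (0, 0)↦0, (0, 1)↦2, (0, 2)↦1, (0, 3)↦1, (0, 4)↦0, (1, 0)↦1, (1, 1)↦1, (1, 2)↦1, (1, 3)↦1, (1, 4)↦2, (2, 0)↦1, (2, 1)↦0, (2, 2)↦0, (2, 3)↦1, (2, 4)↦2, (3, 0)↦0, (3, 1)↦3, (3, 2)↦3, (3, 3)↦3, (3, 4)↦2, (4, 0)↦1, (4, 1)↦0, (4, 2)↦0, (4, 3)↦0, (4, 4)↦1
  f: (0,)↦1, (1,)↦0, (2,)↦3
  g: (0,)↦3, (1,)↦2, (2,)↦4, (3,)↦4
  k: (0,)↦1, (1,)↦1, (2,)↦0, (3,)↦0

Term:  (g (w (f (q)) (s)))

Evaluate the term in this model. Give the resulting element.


  q = 2
  (f (q)) = f(2,) = 3
  s = 1
  (w (f (q)) (s)) = w(3, 1) = 3
  (g (w (f (q)) (s))) = g(3,) = 4

value = 4


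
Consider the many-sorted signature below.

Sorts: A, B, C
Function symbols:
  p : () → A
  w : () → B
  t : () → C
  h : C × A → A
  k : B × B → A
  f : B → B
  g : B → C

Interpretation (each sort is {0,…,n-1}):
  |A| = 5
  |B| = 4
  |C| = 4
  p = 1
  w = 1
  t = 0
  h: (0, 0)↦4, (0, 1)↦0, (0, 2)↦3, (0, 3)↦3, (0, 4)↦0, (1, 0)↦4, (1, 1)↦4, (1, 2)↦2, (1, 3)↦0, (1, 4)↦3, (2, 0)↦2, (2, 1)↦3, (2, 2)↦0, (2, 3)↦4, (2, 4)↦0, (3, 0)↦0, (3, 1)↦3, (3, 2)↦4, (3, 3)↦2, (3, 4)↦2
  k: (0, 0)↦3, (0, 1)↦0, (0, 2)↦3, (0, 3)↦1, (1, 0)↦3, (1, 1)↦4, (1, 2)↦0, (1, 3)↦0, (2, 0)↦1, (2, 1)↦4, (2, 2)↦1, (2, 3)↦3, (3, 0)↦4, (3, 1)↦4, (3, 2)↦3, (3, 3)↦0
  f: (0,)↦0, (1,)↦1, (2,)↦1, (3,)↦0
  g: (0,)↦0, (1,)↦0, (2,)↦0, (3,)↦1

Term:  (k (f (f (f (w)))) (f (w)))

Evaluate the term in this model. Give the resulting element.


  w = 1
  (f (w)) = f(1,) = 1
  (f (f (w))) = f(1,) = 1
  (f (f (f (w)))) = f(1,) = 1
  w = 1
  (f (w)) = f(1,) = 1
  (k (f (f (f (w)))) (f (w))) = k(1, 1) = 4

value = 4


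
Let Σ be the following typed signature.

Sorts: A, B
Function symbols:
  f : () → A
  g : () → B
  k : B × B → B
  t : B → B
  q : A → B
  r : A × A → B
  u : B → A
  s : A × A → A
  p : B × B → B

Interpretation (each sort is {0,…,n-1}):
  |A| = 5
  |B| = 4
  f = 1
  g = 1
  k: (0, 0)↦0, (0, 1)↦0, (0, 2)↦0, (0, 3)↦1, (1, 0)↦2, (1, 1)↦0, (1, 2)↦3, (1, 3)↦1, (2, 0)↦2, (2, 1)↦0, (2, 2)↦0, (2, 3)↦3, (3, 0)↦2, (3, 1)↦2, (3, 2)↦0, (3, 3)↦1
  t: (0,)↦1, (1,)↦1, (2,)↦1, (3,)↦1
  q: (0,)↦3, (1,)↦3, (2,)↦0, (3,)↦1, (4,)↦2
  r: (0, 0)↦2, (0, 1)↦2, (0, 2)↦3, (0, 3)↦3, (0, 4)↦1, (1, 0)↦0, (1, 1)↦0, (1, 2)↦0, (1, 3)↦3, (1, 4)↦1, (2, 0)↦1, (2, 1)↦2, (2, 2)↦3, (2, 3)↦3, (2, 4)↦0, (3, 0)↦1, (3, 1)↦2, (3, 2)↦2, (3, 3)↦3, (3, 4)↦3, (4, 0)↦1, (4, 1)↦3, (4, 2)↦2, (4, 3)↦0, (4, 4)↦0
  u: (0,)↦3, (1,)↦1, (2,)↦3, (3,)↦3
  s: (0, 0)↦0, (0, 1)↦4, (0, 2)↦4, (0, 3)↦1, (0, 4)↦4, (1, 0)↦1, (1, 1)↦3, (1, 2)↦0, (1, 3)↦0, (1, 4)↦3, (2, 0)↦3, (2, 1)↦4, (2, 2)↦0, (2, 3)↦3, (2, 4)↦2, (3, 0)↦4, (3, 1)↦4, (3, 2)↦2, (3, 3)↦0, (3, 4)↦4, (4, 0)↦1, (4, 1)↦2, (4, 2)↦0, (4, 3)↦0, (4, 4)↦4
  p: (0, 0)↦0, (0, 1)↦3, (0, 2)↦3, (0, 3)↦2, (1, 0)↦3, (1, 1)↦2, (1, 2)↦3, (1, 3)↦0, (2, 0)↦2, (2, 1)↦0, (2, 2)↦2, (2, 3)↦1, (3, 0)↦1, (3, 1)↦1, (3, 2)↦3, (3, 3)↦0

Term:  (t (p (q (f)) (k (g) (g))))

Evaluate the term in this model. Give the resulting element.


  f = 1
  (q (f)) = q(1,) = 3
  g = 1
  g = 1
  (k (g) (g)) = k(1, 1) = 0
  (p (q (f)) (k (g) (g))) = p(3, 0) = 1
  (t (p (q (f)) (k (g) (g)))) = t(1,) = 1

value = 1


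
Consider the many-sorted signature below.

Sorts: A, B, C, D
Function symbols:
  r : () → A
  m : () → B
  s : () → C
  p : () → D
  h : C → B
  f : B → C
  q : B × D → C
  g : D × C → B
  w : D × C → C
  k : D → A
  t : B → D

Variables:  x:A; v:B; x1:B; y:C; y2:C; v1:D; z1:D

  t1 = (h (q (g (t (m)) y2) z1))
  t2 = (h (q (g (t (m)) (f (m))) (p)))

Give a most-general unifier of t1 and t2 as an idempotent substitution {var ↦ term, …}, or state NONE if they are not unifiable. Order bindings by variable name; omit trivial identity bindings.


{y2 ↦ (f (m)), z1 ↦ (p)}


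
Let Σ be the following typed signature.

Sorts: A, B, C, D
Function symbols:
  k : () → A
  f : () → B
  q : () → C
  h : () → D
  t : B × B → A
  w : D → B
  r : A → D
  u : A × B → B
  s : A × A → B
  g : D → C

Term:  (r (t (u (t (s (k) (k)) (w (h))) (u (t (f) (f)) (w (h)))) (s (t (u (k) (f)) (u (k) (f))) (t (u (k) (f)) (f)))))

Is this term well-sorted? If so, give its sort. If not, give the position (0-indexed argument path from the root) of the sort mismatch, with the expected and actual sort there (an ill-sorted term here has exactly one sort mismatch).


          (k) : A
          (k) : A
        (s (k) (k)) : B
          (h) : D
        (w (h)) : B
      (t (s (k) (k)) (w (h))) : A
          (f) : B
          (f) : B
        (t (f) (f)) : A
          (h) : D
        (w (h)) : B
      (u (t (f) (f)) (w (h))) : B
    (u (t (s (k) (k)) (w (h))) (u (t (f) (f)) (w (h)))) : B
          (k) : A
          (f) : B
        (u (k) (f)) : B
          (k) : A
          (f) : B
        (u (k) (f)) : B
      (t (u (k) (f)) (u (k) (f))) : A
          (k) : A
          (f) : B
        (u (k) (f)) : B
        (f) : B
      (t (u (k) (f)) (f)) : A
    (s (t (u (k) (f)) (u (k) (f))) (t (u (k) (f)) (f))) : B
  (t (u (t (s (k) (k)) (w (h))) (u (t (f) (f)) (w (h)))) (s (t (u (k) (f)) (u (k) (f))) (t (u (k) (f)) (f)))) : A
(r (t (u (t (s (k) (k)) (w (h))) (u (t (f) (f)) (w (h)))) (s (t (u (k) (f)) (u (k) (f))) (t (u (k) (f)) (f))))) : D

well-sorted; sort = D


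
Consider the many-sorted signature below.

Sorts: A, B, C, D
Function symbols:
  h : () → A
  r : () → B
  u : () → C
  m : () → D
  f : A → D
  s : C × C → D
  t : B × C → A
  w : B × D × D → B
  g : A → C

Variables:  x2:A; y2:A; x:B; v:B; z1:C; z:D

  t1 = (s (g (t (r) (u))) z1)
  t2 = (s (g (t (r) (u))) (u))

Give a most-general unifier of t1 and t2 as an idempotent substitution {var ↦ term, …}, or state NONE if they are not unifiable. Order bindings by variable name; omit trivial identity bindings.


{z1 ↦ (u)}


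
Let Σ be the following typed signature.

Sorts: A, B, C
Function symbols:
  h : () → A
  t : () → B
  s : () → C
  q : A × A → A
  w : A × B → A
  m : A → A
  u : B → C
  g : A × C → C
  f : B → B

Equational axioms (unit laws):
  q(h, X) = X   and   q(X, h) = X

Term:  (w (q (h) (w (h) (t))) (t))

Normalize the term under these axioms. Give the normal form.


normal form = (w (w (h) (t)) (t))

1. (w (q (h) (w (h) (t))) (t))  →  (w (w (h) (t)) (t))


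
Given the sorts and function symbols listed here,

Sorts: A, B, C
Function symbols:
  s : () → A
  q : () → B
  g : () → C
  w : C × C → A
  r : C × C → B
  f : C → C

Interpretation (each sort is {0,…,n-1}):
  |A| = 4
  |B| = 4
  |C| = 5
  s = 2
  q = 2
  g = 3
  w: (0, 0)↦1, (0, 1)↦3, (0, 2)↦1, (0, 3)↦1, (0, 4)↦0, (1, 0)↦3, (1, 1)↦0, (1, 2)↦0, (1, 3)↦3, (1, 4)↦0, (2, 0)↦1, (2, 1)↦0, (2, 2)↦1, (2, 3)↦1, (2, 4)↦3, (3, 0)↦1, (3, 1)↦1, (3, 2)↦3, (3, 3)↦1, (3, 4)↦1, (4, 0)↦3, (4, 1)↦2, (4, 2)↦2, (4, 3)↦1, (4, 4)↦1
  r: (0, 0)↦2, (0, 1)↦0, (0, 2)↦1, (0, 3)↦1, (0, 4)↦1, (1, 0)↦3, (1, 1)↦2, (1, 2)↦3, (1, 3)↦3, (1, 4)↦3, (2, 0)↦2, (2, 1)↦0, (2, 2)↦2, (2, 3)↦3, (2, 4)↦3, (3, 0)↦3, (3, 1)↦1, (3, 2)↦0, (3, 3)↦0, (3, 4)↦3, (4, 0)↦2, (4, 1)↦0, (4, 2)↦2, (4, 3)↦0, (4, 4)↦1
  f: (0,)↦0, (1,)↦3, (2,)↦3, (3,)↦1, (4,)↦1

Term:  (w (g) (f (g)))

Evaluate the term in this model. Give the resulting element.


  g = 3
  g = 3
  (f (g)) = f(3,) = 1
  (w (g) (f (g))) = w(3, 1) = 1

value = 1


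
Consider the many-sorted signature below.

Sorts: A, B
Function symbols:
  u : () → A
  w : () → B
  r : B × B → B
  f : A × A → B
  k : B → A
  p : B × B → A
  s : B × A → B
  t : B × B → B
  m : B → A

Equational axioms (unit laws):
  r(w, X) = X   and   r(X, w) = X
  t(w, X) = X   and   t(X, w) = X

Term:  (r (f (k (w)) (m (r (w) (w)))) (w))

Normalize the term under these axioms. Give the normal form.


1. (r (f (k (w)) (m (r (w) (w)))) (w))  →  (f (k (w)) (m (r (w) (w))))
2. (f (k (w)) (m (r (w) (w))))  →  (f (k (w)) (m (w)))

normal form = (f (k (w)) (m (w)))


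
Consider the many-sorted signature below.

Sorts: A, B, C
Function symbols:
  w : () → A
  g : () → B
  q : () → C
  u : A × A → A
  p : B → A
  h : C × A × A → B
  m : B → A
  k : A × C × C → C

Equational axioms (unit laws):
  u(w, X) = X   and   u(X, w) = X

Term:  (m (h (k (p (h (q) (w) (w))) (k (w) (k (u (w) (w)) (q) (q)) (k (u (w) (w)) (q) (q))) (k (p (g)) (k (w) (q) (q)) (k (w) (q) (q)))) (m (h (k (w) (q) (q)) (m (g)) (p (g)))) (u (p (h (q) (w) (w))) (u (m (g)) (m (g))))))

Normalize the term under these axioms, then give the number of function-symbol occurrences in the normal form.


size = 50

1. (m (h (k (p (h (q) (w) (w))) (k (w) (k (u (w) (w)) (q) (q)) (k (u (w) (w)) (q) (q))) (k (p (g)) (k (w) (q) (q)) (k (w) (q) (q)))) (m (h (k (w) (q) (q)) (m (g)) (p (g)))) (u (p (h (q) (w) (w))) (u (m (g)) (m (g))))))  →  (m (h (k (p (h (q) (w) (w))) (k (w) (k (w) (q) (q)) (k (u (w) (w)) (q) (q))) (k (p (g)) (k (w) (q) (q)) (k (w) (q) (q)))) (m (h (k (w) (q) (q)) (m (g)) (p (g)))) (u (p (h (q) (w) (w))) (u (m (g)) (m (g))))))
2. (m (h (k (p (h (q) (w) (w))) (k (w) (k (w) (q) (q)) (k (u (w) (w)) (q) (q))) (k (p (g)) (k (w) (q) (q)) (k (w) (q) (q)))) (m (h (k (w) (q) (q)) (m (g)) (p (g)))) (u (p (h (q) (w) (w))) (u (m (g)) (m (g))))))  →  (m (h (k (p (h (q) (w) (w))) (k (w) (k (w) (q) (q)) (k (w) (q) (q))) (k (p (g)) (k (w) (q) (q)) (k (w) (q) (q)))) (m (h (k (w) (q) (q)) (m (g)) (p (g)))) (u (p (h (q) (w) (w))) (u (m (g)) (m (g))))))
normal form: (m (h (k (p (h (q) (w) (w))) (k (w) (k (w) (q) (q)) (k (w) (q) (q))) (k (p (g)) (k (w) (q) (q)) (k (w) (q) (q)))) (m (h (k (w) (q) (q)) (m (g)) (p (g)))) (u (p (h (q) (w) (w))) (u (m (g)) (m (g))))))
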